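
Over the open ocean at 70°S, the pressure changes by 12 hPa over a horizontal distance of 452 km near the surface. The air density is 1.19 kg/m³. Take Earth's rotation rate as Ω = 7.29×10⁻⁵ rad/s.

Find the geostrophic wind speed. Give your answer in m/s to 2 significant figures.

Coriolis parameter at 70°S:
f = 2Ω sin φ = 2 × 7.29×10⁻⁵ × sin 70° = 1.37×10⁻⁴ s⁻¹
Pressure gradient: |∂P/∂n| = 1200 Pa / 452000 m = 2.65×10⁻³ Pa/m
Geostrophic balance (pressure-gradient force = Coriolis force):
V_g = (1/(fρ)) |∂P/∂n| = 2.65×10⁻³ / (1.37×10⁻⁴ × 1.19) = 16.3 m/s

16 m/s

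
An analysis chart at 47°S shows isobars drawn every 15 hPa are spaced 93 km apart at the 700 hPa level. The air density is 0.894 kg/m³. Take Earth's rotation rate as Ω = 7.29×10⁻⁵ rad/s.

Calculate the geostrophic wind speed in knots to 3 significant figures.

Coriolis parameter at 47°S:
f = 2Ω sin φ = 2 × 7.29×10⁻⁵ × sin 47° = 1.07×10⁻⁴ s⁻¹
Pressure gradient: |∂P/∂n| = 1500 Pa / 93000 m = 1.61×10⁻² Pa/m
Geostrophic balance (pressure-gradient force = Coriolis force):
V_g = (1/(fρ)) |∂P/∂n| = 1.61×10⁻² / (1.07×10⁻⁴ × 0.894) = 169 m/s
Converting: 169 m/s × 1.944 = 329 knots

329 knots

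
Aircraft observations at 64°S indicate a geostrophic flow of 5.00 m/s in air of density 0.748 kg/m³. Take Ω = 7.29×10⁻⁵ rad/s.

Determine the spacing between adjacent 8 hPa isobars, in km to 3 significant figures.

1630 km

Coriolis parameter at 64°S:
f = 2Ω sin φ = 2 × 7.29×10⁻⁵ × sin 64° = 1.31×10⁻⁴ s⁻¹
Geostrophic balance rearranged: |∂P/∂n| = f ρ V_g
|∂P/∂n| = 1.31×10⁻⁴ × 0.748 × 5.00 = 4.90×10⁻⁴ Pa/m
Isobar spacing: Δn = ΔP/|∂P/∂n| = 800 Pa / 4.90×10⁻⁴ Pa/m = 1632303 m ≈ 1630 km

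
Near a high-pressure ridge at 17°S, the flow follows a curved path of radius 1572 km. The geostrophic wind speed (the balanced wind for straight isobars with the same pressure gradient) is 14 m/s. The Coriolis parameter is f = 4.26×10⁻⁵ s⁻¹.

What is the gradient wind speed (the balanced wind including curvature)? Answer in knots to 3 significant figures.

Around a high, pressure-gradient force acts outward with centrifugal, so Coriolis balances both:
fV = (1/ρ)|∂P/∂n| + V²/R  →  V² − fR·V + fR·V_g = 0
With fR = 4.26×10⁻⁵ × 1572×10³ m = 67.0 m/s:
V = [fR − √((fR)² − 4 fR V_g)]/2 = [67.0 − √(67.0² − 4×67.0×14)]/2 = 19.9 m/s
Supergeostrophic (V > V_g = 14 m/s), as expected around a high.
Converting: 19.9 m/s × 1.944 = 38.7 knots

38.7 knots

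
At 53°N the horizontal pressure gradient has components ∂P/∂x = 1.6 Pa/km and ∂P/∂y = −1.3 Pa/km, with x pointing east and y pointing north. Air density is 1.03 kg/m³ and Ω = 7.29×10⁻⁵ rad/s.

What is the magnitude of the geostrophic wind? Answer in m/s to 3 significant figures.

Coriolis parameter at 53°N:
f = 2Ω sin φ = 2 × 7.29×10⁻⁵ × sin 53° = 1.16×10⁻⁴ s⁻¹
Component geostrophic relations (x east, y north):
u_g = −(1/(fρ)) ∂P/∂y,  v_g = (1/(fρ)) ∂P/∂x
u_g = −(−1.3×10⁻³)/(1.16×10⁻⁴ × 1.03) = 10.8 m/s;  v_g = (1.6×10⁻³)/(1.16×10⁻⁴ × 1.03) = 13.3 m/s
|V_g| = √(u_g² + v_g²) = 17.2 m/s

17.2 m/s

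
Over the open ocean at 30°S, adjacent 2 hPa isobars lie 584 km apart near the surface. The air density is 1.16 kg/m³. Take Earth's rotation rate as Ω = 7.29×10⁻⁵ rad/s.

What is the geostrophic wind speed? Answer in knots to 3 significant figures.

Coriolis parameter at 30°S:
f = 2Ω sin φ = 2 × 7.29×10⁻⁵ × sin 30° = 7.29×10⁻⁵ s⁻¹
Pressure gradient: |∂P/∂n| = 200 Pa / 584000 m = 3.42×10⁻⁴ Pa/m
Geostrophic balance (pressure-gradient force = Coriolis force):
V_g = (1/(fρ)) |∂P/∂n| = 3.42×10⁻⁴ / (7.29×10⁻⁵ × 1.16) = 4.05 m/s
Converting: 4.05 m/s × 1.944 = 7.87 knots

7.87 knots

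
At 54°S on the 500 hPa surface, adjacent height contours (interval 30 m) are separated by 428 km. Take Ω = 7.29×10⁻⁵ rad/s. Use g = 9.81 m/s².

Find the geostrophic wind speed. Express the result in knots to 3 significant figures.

Coriolis parameter at 54°S:
f = 2Ω sin φ = 2 × 7.29×10⁻⁵ × sin 54° = 1.18×10⁻⁴ s⁻¹
Height gradient: |∂Z/∂n| = 30 m / 428000 m = 7.01×10⁻⁵
On a pressure surface, geostrophic balance gives V_g = (g/f)|∂Z/∂n|:
V_g = 9.81 × 7.01×10⁻⁵ / 1.18×10⁻⁴ = 5.83 m/s
Converting: 5.83 m/s × 1.944 = 11.3 knots

11.3 knots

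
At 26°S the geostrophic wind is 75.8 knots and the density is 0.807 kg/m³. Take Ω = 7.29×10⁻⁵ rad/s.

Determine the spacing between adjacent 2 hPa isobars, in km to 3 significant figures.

Coriolis parameter at 26°S:
f = 2Ω sin φ = 2 × 7.29×10⁻⁵ × sin 26° = 6.39×10⁻⁵ s⁻¹
Wind speed in SI: 75.8 knots = 39.0 m/s
Geostrophic balance rearranged: |∂P/∂n| = f ρ V_g
|∂P/∂n| = 6.39×10⁻⁵ × 0.807 × 39.0 = 2.01×10⁻³ Pa/m
Isobar spacing: Δn = ΔP/|∂P/∂n| = 200 Pa / 2.01×10⁻³ Pa/m = 99437 m ≈ 99.4 km

99.4 km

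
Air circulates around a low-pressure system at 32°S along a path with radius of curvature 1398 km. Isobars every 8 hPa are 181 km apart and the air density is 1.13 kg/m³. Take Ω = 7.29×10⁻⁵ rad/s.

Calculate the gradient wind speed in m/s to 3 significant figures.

37.6 m/s

Coriolis parameter at 32°S:
f = 2Ω sin φ = 2 × 7.29×10⁻⁵ × sin 32° = 7.73×10⁻⁵ s⁻¹
Pressure gradient: |∂P/∂n| = 800 Pa / 181000 m = 4.42×10⁻³ Pa/m
Geostrophic speed: V_g = |∂P/∂n|/(fρ) = 4.42×10⁻³/(7.73×10⁻⁵ × 1.13) = 50.6 m/s
Around a low, centrifugal force acts outward with Coriolis, so pressure-gradient force balances both:
(1/ρ)|∂P/∂n| = fV + V²/R  →  V² + fR·V − fR·V_g = 0
With fR = 7.73×10⁻⁵ × 1398×10³ m = 108 m/s:
V = [−fR + √((fR)² + 4 fR V_g)]/2 = [−108 + √(108² + 4×108×50.6)]/2 = 37.6 m/s
Subgeostrophic (V < V_g = 50.6 m/s), as expected around a low.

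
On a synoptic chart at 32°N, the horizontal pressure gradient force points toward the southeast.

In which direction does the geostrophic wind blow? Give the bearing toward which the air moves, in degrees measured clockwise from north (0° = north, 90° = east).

225°

The pressure-gradient force points toward the southeast (bearing 135°).
Geostrophic balance: in the Northern Hemisphere the Coriolis force deflects motion to the right, so the geostrophic wind blows 90° to the right of the pressure-gradient force (low pressure on the left).
Rotating 135° by 90° clockwise gives 225° — the wind blows toward the southwest.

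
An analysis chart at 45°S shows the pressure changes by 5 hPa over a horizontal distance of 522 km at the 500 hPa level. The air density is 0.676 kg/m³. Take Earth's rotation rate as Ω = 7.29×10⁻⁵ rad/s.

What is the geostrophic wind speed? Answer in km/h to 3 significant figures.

Coriolis parameter at 45°S:
f = 2Ω sin φ = 2 × 7.29×10⁻⁵ × sin 45° = 1.03×10⁻⁴ s⁻¹
Pressure gradient: |∂P/∂n| = 500 Pa / 522000 m = 9.58×10⁻⁴ Pa/m
Geostrophic balance (pressure-gradient force = Coriolis force):
V_g = (1/(fρ)) |∂P/∂n| = 9.58×10⁻⁴ / (1.03×10⁻⁴ × 0.676) = 13.7 m/s
Converting: 13.7 m/s × 3.6 = 49.5 km/h

49.5 km/h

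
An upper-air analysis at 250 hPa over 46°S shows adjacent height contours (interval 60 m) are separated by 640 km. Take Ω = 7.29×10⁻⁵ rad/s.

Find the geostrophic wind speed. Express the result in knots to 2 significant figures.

17 knots

Coriolis parameter at 46°S:
f = 2Ω sin φ = 2 × 7.29×10⁻⁵ × sin 46° = 1.05×10⁻⁴ s⁻¹
Height gradient: |∂Z/∂n| = 60 m / 640000 m = 9.38×10⁻⁵
On a pressure surface, geostrophic balance gives V_g = (g/f)|∂Z/∂n|:
V_g = 9.81 × 9.38×10⁻⁵ / 1.05×10⁻⁴ = 8.77 m/s
Converting: 8.77 m/s × 1.944 = 17 knots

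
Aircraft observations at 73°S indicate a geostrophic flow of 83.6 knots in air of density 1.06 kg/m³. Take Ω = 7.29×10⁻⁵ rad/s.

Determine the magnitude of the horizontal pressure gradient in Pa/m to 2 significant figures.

6.4×10⁻³ Pa/m

Coriolis parameter at 73°S:
f = 2Ω sin φ = 2 × 7.29×10⁻⁵ × sin 73° = 1.39×10⁻⁴ s⁻¹
Wind speed in SI: 83.6 knots = 43.0 m/s
Geostrophic balance rearranged: |∂P/∂n| = f ρ V_g
|∂P/∂n| = 1.39×10⁻⁴ × 1.06 × 43.0 = 6.36×10⁻³ Pa/m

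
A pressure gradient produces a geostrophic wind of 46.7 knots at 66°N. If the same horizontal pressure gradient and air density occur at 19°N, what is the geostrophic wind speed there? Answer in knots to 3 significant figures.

131 knots

With the same pressure gradient and density, V_g ∝ 1/f ∝ 1/sin φ.
V₂ = V₁ · sin φ₁ / sin φ₂ = 46.7 × sin 66° / sin 19°
V₂ = 46.7 × 0.9135/0.3256 = 131 knots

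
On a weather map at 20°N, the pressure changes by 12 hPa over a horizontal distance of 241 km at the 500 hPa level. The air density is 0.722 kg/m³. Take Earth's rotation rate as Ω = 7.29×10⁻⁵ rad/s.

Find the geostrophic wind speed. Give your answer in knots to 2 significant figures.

270 knots

Coriolis parameter at 20°N:
f = 2Ω sin φ = 2 × 7.29×10⁻⁵ × sin 20° = 4.99×10⁻⁵ s⁻¹
Pressure gradient: |∂P/∂n| = 1200 Pa / 241000 m = 4.98×10⁻³ Pa/m
Geostrophic balance (pressure-gradient force = Coriolis force):
V_g = (1/(fρ)) |∂P/∂n| = 4.98×10⁻³ / (4.99×10⁻⁵ × 0.722) = 138 m/s
Converting: 138 m/s × 1.944 = 270 knots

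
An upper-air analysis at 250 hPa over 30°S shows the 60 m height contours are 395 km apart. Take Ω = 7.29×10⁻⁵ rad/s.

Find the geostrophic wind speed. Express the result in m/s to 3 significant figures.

Coriolis parameter at 30°S:
f = 2Ω sin φ = 2 × 7.29×10⁻⁵ × sin 30° = 7.29×10⁻⁵ s⁻¹
Height gradient: |∂Z/∂n| = 60 m / 395000 m = 1.52×10⁻⁴
On a pressure surface, geostrophic balance gives V_g = (g/f)|∂Z/∂n|:
V_g = 9.81 × 1.52×10⁻⁴ / 7.29×10⁻⁵ = 20.4 m/s

20.4 m/s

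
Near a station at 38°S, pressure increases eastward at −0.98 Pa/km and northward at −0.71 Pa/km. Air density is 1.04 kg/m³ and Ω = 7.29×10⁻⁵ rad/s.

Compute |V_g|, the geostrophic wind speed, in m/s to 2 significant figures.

Coriolis parameter at 38°S:
f = 2Ω sin φ = 2 × 7.29×10⁻⁵ × sin 38° = 8.98×10⁻⁵ s⁻¹
In the Southern Hemisphere f is negative: f = −8.98×10⁻⁵ s⁻¹.
Component geostrophic relations (x east, y north):
u_g = −(1/(fρ)) ∂P/∂y,  v_g = (1/(fρ)) ∂P/∂x
u_g = −(−0.71×10⁻³)/(−8.98×10⁻⁵ × 1.04) = −7.61 m/s;  v_g = (−0.98×10⁻³)/(−8.98×10⁻⁵ × 1.04) = 10.5 m/s
|V_g| = √(u_g² + v_g²) = 13.0 m/s

13 m/s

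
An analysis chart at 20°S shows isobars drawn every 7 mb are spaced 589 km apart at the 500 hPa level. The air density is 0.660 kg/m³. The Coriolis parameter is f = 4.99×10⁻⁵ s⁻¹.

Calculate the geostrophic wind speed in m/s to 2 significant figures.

Pressure gradient: |∂P/∂n| = 700 Pa / 589000 m = 1.19×10⁻³ Pa/m
Geostrophic balance (pressure-gradient force = Coriolis force):
V_g = (1/(fρ)) |∂P/∂n| = 1.19×10⁻³ / (4.99×10⁻⁵ × 0.660) = 36.1 m/s

36 m/s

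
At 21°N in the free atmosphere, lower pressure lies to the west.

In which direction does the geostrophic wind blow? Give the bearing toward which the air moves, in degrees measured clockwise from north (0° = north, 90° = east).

The pressure-gradient force points toward the west (bearing 270°).
Geostrophic balance: in the Northern Hemisphere the Coriolis force deflects motion to the right, so the geostrophic wind blows 90° to the right of the pressure-gradient force (low pressure on the left).
Rotating 270° by 90° clockwise gives 000° — the wind blows toward the north.

000°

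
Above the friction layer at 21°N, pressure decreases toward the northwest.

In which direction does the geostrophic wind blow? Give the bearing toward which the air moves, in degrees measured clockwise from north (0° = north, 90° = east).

The pressure-gradient force points toward the northwest (bearing 315°).
Geostrophic balance: in the Northern Hemisphere the Coriolis force deflects motion to the right, so the geostrophic wind blows 90° to the right of the pressure-gradient force (low pressure on the left).
Rotating 315° by 90° clockwise gives 045° — the wind blows toward the northeast.

045°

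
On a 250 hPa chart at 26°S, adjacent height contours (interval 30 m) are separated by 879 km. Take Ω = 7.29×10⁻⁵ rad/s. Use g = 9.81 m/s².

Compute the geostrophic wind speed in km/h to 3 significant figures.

18.9 km/h

Coriolis parameter at 26°S:
f = 2Ω sin φ = 2 × 7.29×10⁻⁵ × sin 26° = 6.39×10⁻⁵ s⁻¹
Height gradient: |∂Z/∂n| = 30 m / 879000 m = 3.41×10⁻⁵
On a pressure surface, geostrophic balance gives V_g = (g/f)|∂Z/∂n|:
V_g = 9.81 × 3.41×10⁻⁵ / 6.39×10⁻⁵ = 5.24 m/s
Converting: 5.24 m/s × 3.6 = 18.9 km/h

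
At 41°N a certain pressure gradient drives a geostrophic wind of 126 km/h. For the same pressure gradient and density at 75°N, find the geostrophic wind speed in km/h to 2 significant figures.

86 km/h

With the same pressure gradient and density, V_g ∝ 1/f ∝ 1/sin φ.
V₂ = V₁ · sin φ₁ / sin φ₂ = 126 × sin 41° / sin 75°
V₂ = 126 × 0.6561/0.9659 = 86 km/h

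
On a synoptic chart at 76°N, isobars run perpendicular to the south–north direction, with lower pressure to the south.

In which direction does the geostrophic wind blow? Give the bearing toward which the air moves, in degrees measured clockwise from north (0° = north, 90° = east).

The pressure-gradient force points toward the south (bearing 180°).
Geostrophic balance: in the Northern Hemisphere the Coriolis force deflects motion to the right, so the geostrophic wind blows 90° to the right of the pressure-gradient force (low pressure on the left).
Rotating 180° by 90° clockwise gives 270° — the wind blows toward the west.

270°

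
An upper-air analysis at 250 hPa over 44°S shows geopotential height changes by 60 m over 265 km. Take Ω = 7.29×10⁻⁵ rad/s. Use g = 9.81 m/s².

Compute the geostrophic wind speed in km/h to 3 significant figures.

Coriolis parameter at 44°S:
f = 2Ω sin φ = 2 × 7.29×10⁻⁵ × sin 44° = 1.01×10⁻⁴ s⁻¹
Height gradient: |∂Z/∂n| = 60 m / 265000 m = 2.26×10⁻⁴
On a pressure surface, geostrophic balance gives V_g = (g/f)|∂Z/∂n|:
V_g = 9.81 × 2.26×10⁻⁴ / 1.01×10⁻⁴ = 21.9 m/s
Converting: 21.9 m/s × 3.6 = 78.9 km/h

78.9 km/h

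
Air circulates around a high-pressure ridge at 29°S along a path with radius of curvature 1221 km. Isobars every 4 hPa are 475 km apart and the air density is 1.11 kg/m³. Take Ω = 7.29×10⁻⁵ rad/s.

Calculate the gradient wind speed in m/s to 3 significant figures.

12.6 m/s

Coriolis parameter at 29°S:
f = 2Ω sin φ = 2 × 7.29×10⁻⁵ × sin 29° = 7.07×10⁻⁵ s⁻¹
Pressure gradient: |∂P/∂n| = 400 Pa / 475000 m = 8.42×10⁻⁴ Pa/m
Geostrophic speed: V_g = |∂P/∂n|/(fρ) = 8.42×10⁻⁴/(7.07×10⁻⁵ × 1.11) = 10.7 m/s
Around a high, pressure-gradient force acts outward with centrifugal, so Coriolis balances both:
fV = (1/ρ)|∂P/∂n| + V²/R  →  V² − fR·V + fR·V_g = 0
With fR = 7.07×10⁻⁵ × 1221×10³ m = 86.3 m/s:
V = [fR − √((fR)² − 4 fR V_g)]/2 = [86.3 − √(86.3² − 4×86.3×10.7)]/2 = 12.6 m/s
Supergeostrophic (V > V_g = 10.7 m/s), as expected around a high.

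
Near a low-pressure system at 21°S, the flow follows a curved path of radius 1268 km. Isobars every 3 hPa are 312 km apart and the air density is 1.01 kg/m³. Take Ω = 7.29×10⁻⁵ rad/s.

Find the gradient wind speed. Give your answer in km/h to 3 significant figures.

53.6 km/h

Coriolis parameter at 21°S:
f = 2Ω sin φ = 2 × 7.29×10⁻⁵ × sin 21° = 5.23×10⁻⁵ s⁻¹
Pressure gradient: |∂P/∂n| = 300 Pa / 312000 m = 9.62×10⁻⁴ Pa/m
Geostrophic speed: V_g = |∂P/∂n|/(fρ) = 9.62×10⁻⁴/(5.23×10⁻⁵ × 1.01) = 18.2 m/s
Around a low, centrifugal force acts outward with Coriolis, so pressure-gradient force balances both:
(1/ρ)|∂P/∂n| = fV + V²/R  →  V² + fR·V − fR·V_g = 0
With fR = 5.23×10⁻⁵ × 1268×10³ m = 66.3 m/s:
V = [−fR + √((fR)² + 4 fR V_g)]/2 = [−66.3 + √(66.3² + 4×66.3×18.2)]/2 = 14.9 m/s
Subgeostrophic (V < V_g = 18.2 m/s), as expected around a low.
Converting: 14.9 m/s × 3.6 = 53.6 km/h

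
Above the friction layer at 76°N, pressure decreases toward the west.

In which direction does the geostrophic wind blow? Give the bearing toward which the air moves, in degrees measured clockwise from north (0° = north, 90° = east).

The pressure-gradient force points toward the west (bearing 270°).
Geostrophic balance: in the Northern Hemisphere the Coriolis force deflects motion to the right, so the geostrophic wind blows 90° to the right of the pressure-gradient force (low pressure on the left).
Rotating 270° by 90° clockwise gives 000° — the wind blows toward the north.

000°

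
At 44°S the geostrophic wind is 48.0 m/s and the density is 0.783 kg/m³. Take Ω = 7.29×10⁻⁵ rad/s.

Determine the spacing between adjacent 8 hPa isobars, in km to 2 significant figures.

210 km

Coriolis parameter at 44°S:
f = 2Ω sin φ = 2 × 7.29×10⁻⁵ × sin 44° = 1.01×10⁻⁴ s⁻¹
Geostrophic balance rearranged: |∂P/∂n| = f ρ V_g
|∂P/∂n| = 1.01×10⁻⁴ × 0.783 × 48.0 = 3.81×10⁻³ Pa/m
Isobar spacing: Δn = ΔP/|∂P/∂n| = 800 Pa / 3.81×10⁻³ Pa/m = 210164 m ≈ 210 km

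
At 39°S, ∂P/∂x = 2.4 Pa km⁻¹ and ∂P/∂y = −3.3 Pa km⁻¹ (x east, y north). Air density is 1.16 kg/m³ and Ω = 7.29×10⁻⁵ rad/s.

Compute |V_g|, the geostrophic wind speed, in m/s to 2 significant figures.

38 m/s

Coriolis parameter at 39°S:
f = 2Ω sin φ = 2 × 7.29×10⁻⁵ × sin 39° = 9.18×10⁻⁵ s⁻¹
In the Southern Hemisphere f is negative: f = −9.18×10⁻⁵ s⁻¹.
Component geostrophic relations (x east, y north):
u_g = −(1/(fρ)) ∂P/∂y,  v_g = (1/(fρ)) ∂P/∂x
u_g = −(−3.3×10⁻³)/(−9.18×10⁻⁵ × 1.16) = −31.0 m/s;  v_g = (2.4×10⁻³)/(−9.18×10⁻⁵ × 1.16) = −22.5 m/s
|V_g| = √(u_g² + v_g²) = 38.3 m/s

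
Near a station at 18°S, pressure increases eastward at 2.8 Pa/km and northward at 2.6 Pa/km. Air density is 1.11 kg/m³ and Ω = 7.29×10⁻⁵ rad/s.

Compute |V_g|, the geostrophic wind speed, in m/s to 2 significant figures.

Coriolis parameter at 18°S:
f = 2Ω sin φ = 2 × 7.29×10⁻⁵ × sin 18° = 4.51×10⁻⁵ s⁻¹
In the Southern Hemisphere f is negative: f = −4.51×10⁻⁵ s⁻¹.
Component geostrophic relations (x east, y north):
u_g = −(1/(fρ)) ∂P/∂y,  v_g = (1/(fρ)) ∂P/∂x
u_g = −(2.6×10⁻³)/(−4.51×10⁻⁵ × 1.11) = 52.0 m/s;  v_g = (2.8×10⁻³)/(−4.51×10⁻⁵ × 1.11) = −56.0 m/s
|V_g| = √(u_g² + v_g²) = 76.4 m/s

76 m/s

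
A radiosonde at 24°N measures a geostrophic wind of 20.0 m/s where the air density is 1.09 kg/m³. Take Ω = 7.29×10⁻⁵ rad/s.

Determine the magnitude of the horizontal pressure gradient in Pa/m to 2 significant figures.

Coriolis parameter at 24°N:
f = 2Ω sin φ = 2 × 7.29×10⁻⁵ × sin 24° = 5.93×10⁻⁵ s⁻¹
Geostrophic balance rearranged: |∂P/∂n| = f ρ V_g
|∂P/∂n| = 5.93×10⁻⁵ × 1.09 × 20.0 = 1.29×10⁻³ Pa/m

1.3×10⁻³ Pa/m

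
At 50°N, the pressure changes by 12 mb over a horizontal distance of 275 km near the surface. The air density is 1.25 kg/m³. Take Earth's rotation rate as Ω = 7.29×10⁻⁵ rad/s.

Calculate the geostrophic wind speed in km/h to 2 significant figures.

110 km/h

Coriolis parameter at 50°N:
f = 2Ω sin φ = 2 × 7.29×10⁻⁵ × sin 50° = 1.12×10⁻⁴ s⁻¹
Pressure gradient: |∂P/∂n| = 1200 Pa / 275000 m = 4.36×10⁻³ Pa/m
Geostrophic balance (pressure-gradient force = Coriolis force):
V_g = (1/(fρ)) |∂P/∂n| = 4.36×10⁻³ / (1.12×10⁻⁴ × 1.25) = 31.3 m/s
Converting: 31.3 m/s × 3.6 = 110 km/h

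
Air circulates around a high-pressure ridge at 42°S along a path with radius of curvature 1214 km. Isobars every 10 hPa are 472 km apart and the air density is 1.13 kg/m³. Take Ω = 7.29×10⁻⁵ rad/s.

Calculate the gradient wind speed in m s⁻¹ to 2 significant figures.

Coriolis parameter at 42°S:
f = 2Ω sin φ = 2 × 7.29×10⁻⁵ × sin 42° = 9.76×10⁻⁵ s⁻¹
Pressure gradient: |∂P/∂n| = 1000 Pa / 472000 m = 2.12×10⁻³ Pa/m
Geostrophic speed: V_g = |∂P/∂n|/(fρ) = 2.12×10⁻³/(9.76×10⁻⁵ × 1.13) = 19.2 m/s
Around a high, pressure-gradient force acts outward with centrifugal, so Coriolis balances both:
fV = (1/ρ)|∂P/∂n| + V²/R  →  V² − fR·V + fR·V_g = 0
With fR = 9.76×10⁻⁵ × 1214×10³ m = 118 m/s:
V = [fR − √((fR)² − 4 fR V_g)]/2 = [118 − √(118² − 4×118×19.2)]/2 = 24.1 m/s
Supergeostrophic (V > V_g = 19.2 m/s), as expected around a high.

24 m s⁻¹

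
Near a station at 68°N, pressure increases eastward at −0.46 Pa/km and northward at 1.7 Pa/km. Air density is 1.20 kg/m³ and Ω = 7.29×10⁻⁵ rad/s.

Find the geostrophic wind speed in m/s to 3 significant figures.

10.9 m/s

Coriolis parameter at 68°N:
f = 2Ω sin φ = 2 × 7.29×10⁻⁵ × sin 68° = 1.35×10⁻⁴ s⁻¹
Component geostrophic relations (x east, y north):
u_g = −(1/(fρ)) ∂P/∂y,  v_g = (1/(fρ)) ∂P/∂x
u_g = −(1.7×10⁻³)/(1.35×10⁻⁴ × 1.20) = −10.5 m/s;  v_g = (−0.46×10⁻³)/(1.35×10⁻⁴ × 1.20) = −2.84 m/s
|V_g| = √(u_g² + v_g²) = 10.9 m/s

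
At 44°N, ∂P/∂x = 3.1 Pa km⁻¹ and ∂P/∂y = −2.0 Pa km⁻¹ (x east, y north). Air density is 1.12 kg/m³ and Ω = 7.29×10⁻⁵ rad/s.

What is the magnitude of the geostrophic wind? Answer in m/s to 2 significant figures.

Coriolis parameter at 44°N:
f = 2Ω sin φ = 2 × 7.29×10⁻⁵ × sin 44° = 1.01×10⁻⁴ s⁻¹
Component geostrophic relations (x east, y north):
u_g = −(1/(fρ)) ∂P/∂y,  v_g = (1/(fρ)) ∂P/∂x
u_g = −(−2.0×10⁻³)/(1.01×10⁻⁴ × 1.12) = 17.6 m/s;  v_g = (3.1×10⁻³)/(1.01×10⁻⁴ × 1.12) = 27.3 m/s
|V_g| = √(u_g² + v_g²) = 32.5 m/s

33 m/s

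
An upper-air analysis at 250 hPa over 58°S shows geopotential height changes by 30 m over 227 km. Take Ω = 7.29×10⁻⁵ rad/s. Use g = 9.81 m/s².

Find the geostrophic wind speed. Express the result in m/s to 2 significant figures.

Coriolis parameter at 58°S:
f = 2Ω sin φ = 2 × 7.29×10⁻⁵ × sin 58° = 1.24×10⁻⁴ s⁻¹
Height gradient: |∂Z/∂n| = 30 m / 227000 m = 1.32×10⁻⁴
On a pressure surface, geostrophic balance gives V_g = (g/f)|∂Z/∂n|:
V_g = 9.81 × 1.32×10⁻⁴ / 1.24×10⁻⁴ = 10.5 m/s

10 m/s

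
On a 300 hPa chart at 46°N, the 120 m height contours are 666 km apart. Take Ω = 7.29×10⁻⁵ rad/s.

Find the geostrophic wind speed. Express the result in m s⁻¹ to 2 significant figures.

Coriolis parameter at 46°N:
f = 2Ω sin φ = 2 × 7.29×10⁻⁵ × sin 46° = 1.05×10⁻⁴ s⁻¹
Height gradient: |∂Z/∂n| = 120 m / 666000 m = 1.80×10⁻⁴
On a pressure surface, geostrophic balance gives V_g = (g/f)|∂Z/∂n|:
V_g = 9.81 × 1.80×10⁻⁴ / 1.05×10⁻⁴ = 16.9 m/s

17 m s⁻¹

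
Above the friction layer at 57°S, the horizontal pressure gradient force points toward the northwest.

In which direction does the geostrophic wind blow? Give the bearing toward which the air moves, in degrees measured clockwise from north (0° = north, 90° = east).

225°

The pressure-gradient force points toward the northwest (bearing 315°).
Geostrophic balance: in the Southern Hemisphere the Coriolis force deflects motion to the left, so the geostrophic wind blows 90° to the left of the pressure-gradient force (low pressure on the right).
Rotating 315° by 90° counterclockwise gives 225° — the wind blows toward the southwest.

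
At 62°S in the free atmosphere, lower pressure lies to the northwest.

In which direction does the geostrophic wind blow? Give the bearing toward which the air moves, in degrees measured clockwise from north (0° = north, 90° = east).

The pressure-gradient force points toward the northwest (bearing 315°).
Geostrophic balance: in the Southern Hemisphere the Coriolis force deflects motion to the left, so the geostrophic wind blows 90° to the left of the pressure-gradient force (low pressure on the right).
Rotating 315° by 90° counterclockwise gives 225° — the wind blows toward the southwest.

225°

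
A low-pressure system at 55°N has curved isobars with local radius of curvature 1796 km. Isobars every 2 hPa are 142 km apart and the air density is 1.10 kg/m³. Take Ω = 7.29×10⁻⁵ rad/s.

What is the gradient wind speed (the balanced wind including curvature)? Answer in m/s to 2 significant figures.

Coriolis parameter at 55°N:
f = 2Ω sin φ = 2 × 7.29×10⁻⁵ × sin 55° = 1.19×10⁻⁴ s⁻¹
Pressure gradient: |∂P/∂n| = 200 Pa / 142000 m = 1.41×10⁻³ Pa/m
Geostrophic speed: V_g = |∂P/∂n|/(fρ) = 1.41×10⁻³/(1.19×10⁻⁴ × 1.10) = 10.7 m/s
Around a low, centrifugal force acts outward with Coriolis, so pressure-gradient force balances both:
(1/ρ)|∂P/∂n| = fV + V²/R  →  V² + fR·V − fR·V_g = 0
With fR = 1.19×10⁻⁴ × 1796×10³ m = 215 m/s:
V = [−fR + √((fR)² + 4 fR V_g)]/2 = [−215 + √(215² + 4×215×10.7)]/2 = 10.2 m/s
Subgeostrophic (V < V_g = 10.7 m/s), as expected around a low.

10 m/s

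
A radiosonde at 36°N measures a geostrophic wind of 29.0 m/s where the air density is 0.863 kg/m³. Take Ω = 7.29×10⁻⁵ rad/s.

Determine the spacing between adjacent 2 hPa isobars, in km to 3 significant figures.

93.2 km

Coriolis parameter at 36°N:
f = 2Ω sin φ = 2 × 7.29×10⁻⁵ × sin 36° = 8.57×10⁻⁵ s⁻¹
Geostrophic balance rearranged: |∂P/∂n| = f ρ V_g
|∂P/∂n| = 8.57×10⁻⁵ × 0.863 × 29.0 = 2.14×10⁻³ Pa/m
Isobar spacing: Δn = ΔP/|∂P/∂n| = 200 Pa / 2.14×10⁻³ Pa/m = 93249 m ≈ 93.2 km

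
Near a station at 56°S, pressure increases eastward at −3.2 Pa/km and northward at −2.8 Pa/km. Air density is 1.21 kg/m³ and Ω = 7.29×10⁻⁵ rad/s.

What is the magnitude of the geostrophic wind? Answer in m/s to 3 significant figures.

29.1 m/s

Coriolis parameter at 56°S:
f = 2Ω sin φ = 2 × 7.29×10⁻⁵ × sin 56° = 1.21×10⁻⁴ s⁻¹
In the Southern Hemisphere f is negative: f = −1.21×10⁻⁴ s⁻¹.
Component geostrophic relations (x east, y north):
u_g = −(1/(fρ)) ∂P/∂y,  v_g = (1/(fρ)) ∂P/∂x
u_g = −(−2.8×10⁻³)/(−1.21×10⁻⁴ × 1.21) = −19.1 m/s;  v_g = (−3.2×10⁻³)/(−1.21×10⁻⁴ × 1.21) = 21.9 m/s
|V_g| = √(u_g² + v_g²) = 29.1 m/s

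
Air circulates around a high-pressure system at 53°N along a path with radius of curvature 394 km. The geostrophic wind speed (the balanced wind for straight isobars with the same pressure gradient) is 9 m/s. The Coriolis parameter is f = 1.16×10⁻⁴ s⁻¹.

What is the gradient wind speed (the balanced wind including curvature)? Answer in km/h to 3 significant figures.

Around a high, pressure-gradient force acts outward with centrifugal, so Coriolis balances both:
fV = (1/ρ)|∂P/∂n| + V²/R  →  V² − fR·V + fR·V_g = 0
With fR = 1.16×10⁻⁴ × 394×10³ m = 45.7 m/s:
V = [fR − √((fR)² − 4 fR V_g)]/2 = [45.7 − √(45.7² − 4×45.7×9)]/2 = 12.3 m/s
Supergeostrophic (V > V_g = 9 m/s), as expected around a high.
Converting: 12.3 m/s × 3.6 = 44.4 km/h

44.4 km/h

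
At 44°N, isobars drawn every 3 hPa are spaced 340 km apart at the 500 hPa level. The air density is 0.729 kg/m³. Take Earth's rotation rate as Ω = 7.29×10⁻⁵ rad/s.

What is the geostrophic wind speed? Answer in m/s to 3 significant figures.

12.0 m/s

Coriolis parameter at 44°N:
f = 2Ω sin φ = 2 × 7.29×10⁻⁵ × sin 44° = 1.01×10⁻⁴ s⁻¹
Pressure gradient: |∂P/∂n| = 300 Pa / 340000 m = 8.82×10⁻⁴ Pa/m
Geostrophic balance (pressure-gradient force = Coriolis force):
V_g = (1/(fρ)) |∂P/∂n| = 8.82×10⁻⁴ / (1.01×10⁻⁴ × 0.729) = 12.0 m/s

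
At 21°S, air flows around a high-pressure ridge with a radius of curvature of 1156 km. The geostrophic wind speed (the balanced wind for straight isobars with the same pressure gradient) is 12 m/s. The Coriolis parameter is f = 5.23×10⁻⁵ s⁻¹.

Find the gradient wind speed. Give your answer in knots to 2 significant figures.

Around a high, pressure-gradient force acts outward with centrifugal, so Coriolis balances both:
fV = (1/ρ)|∂P/∂n| + V²/R  →  V² − fR·V + fR·V_g = 0
With fR = 5.23×10⁻⁵ × 1156×10³ m = 60.5 m/s:
V = [fR − √((fR)² − 4 fR V_g)]/2 = [60.5 − √(60.5² − 4×60.5×12)]/2 = 16.5 m/s
Supergeostrophic (V > V_g = 12 m/s), as expected around a high.
Converting: 16.5 m/s × 1.944 = 32 knots

32 knots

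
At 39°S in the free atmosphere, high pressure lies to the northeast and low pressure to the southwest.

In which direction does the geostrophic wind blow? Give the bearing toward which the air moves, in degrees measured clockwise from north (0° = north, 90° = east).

The pressure-gradient force points toward the southwest (bearing 225°).
Geostrophic balance: in the Southern Hemisphere the Coriolis force deflects motion to the left, so the geostrophic wind blows 90° to the left of the pressure-gradient force (low pressure on the right).
Rotating 225° by 90° counterclockwise gives 135° — the wind blows toward the southeast.

135°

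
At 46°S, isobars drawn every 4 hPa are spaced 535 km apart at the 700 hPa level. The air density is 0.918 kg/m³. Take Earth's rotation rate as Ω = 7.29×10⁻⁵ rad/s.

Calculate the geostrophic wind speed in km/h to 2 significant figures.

28 km/h

Coriolis parameter at 46°S:
f = 2Ω sin φ = 2 × 7.29×10⁻⁵ × sin 46° = 1.05×10⁻⁴ s⁻¹
Pressure gradient: |∂P/∂n| = 400 Pa / 535000 m = 7.48×10⁻⁴ Pa/m
Geostrophic balance (pressure-gradient force = Coriolis force):
V_g = (1/(fρ)) |∂P/∂n| = 7.48×10⁻⁴ / (1.05×10⁻⁴ × 0.918) = 7.77 m/s
Converting: 7.77 m/s × 3.6 = 28 km/h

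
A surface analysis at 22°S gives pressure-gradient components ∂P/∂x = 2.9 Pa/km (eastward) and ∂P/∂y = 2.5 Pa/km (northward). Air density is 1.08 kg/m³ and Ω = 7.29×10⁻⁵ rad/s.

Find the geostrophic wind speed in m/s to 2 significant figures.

65 m/s

Coriolis parameter at 22°S:
f = 2Ω sin φ = 2 × 7.29×10⁻⁵ × sin 22° = 5.46×10⁻⁵ s⁻¹
In the Southern Hemisphere f is negative: f = −5.46×10⁻⁵ s⁻¹.
Component geostrophic relations (x east, y north):
u_g = −(1/(fρ)) ∂P/∂y,  v_g = (1/(fρ)) ∂P/∂x
u_g = −(2.5×10⁻³)/(−5.46×10⁻⁵ × 1.08) = 42.4 m/s;  v_g = (2.9×10⁻³)/(−5.46×10⁻⁵ × 1.08) = −49.2 m/s
|V_g| = √(u_g² + v_g²) = 64.9 m/s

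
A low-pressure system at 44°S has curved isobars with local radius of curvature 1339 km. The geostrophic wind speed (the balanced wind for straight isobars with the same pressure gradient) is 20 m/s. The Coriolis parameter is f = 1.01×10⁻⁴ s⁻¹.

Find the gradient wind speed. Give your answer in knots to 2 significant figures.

34 knots

Around a low, centrifugal force acts outward with Coriolis, so pressure-gradient force balances both:
(1/ρ)|∂P/∂n| = fV + V²/R  →  V² + fR·V − fR·V_g = 0
With fR = 1.01×10⁻⁴ × 1339×10³ m = 135 m/s:
V = [−fR + √((fR)² + 4 fR V_g)]/2 = [−135 + √(135² + 4×135×20)]/2 = 17.7 m/s
Subgeostrophic (V < V_g = 20 m/s), as expected around a low.
Converting: 17.7 m/s × 1.944 = 34 knots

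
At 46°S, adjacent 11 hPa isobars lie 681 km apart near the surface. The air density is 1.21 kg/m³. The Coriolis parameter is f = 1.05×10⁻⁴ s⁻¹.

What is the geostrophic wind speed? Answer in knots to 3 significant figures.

Pressure gradient: |∂P/∂n| = 1100 Pa / 681000 m = 1.62×10⁻³ Pa/m
Geostrophic balance (pressure-gradient force = Coriolis force):
V_g = (1/(fρ)) |∂P/∂n| = 1.62×10⁻³ / (1.05×10⁻⁴ × 1.21) = 12.7 m/s
Converting: 12.7 m/s × 1.944 = 24.7 knots

24.7 knots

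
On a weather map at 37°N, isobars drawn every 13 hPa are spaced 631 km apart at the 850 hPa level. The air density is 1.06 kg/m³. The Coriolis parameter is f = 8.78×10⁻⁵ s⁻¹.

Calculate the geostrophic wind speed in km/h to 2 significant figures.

80 km/h

Pressure gradient: |∂P/∂n| = 1300 Pa / 631000 m = 2.06×10⁻³ Pa/m
Geostrophic balance (pressure-gradient force = Coriolis force):
V_g = (1/(fρ)) |∂P/∂n| = 2.06×10⁻³ / (8.78×10⁻⁵ × 1.06) = 22.1 m/s
Converting: 22.1 m/s × 3.6 = 80 km/h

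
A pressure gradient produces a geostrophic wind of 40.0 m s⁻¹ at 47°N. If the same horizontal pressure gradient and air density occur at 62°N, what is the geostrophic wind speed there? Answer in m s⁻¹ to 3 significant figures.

33.1 m s⁻¹

With the same pressure gradient and density, V_g ∝ 1/f ∝ 1/sin φ.
V₂ = V₁ · sin φ₁ / sin φ₂ = 40.0 × sin 47° / sin 62°
V₂ = 40.0 × 0.7314/0.8829 = 33.1 m s⁻¹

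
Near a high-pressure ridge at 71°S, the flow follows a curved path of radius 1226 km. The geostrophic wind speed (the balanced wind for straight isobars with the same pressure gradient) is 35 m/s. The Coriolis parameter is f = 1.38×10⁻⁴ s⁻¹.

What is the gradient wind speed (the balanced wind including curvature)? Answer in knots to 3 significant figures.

Around a high, pressure-gradient force acts outward with centrifugal, so Coriolis balances both:
fV = (1/ρ)|∂P/∂n| + V²/R  →  V² − fR·V + fR·V_g = 0
With fR = 1.38×10⁻⁴ × 1226×10³ m = 169 m/s:
V = [fR − √((fR)² − 4 fR V_g)]/2 = [169 − √(169² − 4×169×35)]/2 = 49.5 m/s
Supergeostrophic (V > V_g = 35 m/s), as expected around a high.
Converting: 49.5 m/s × 1.944 = 96.1 knots

96.1 knots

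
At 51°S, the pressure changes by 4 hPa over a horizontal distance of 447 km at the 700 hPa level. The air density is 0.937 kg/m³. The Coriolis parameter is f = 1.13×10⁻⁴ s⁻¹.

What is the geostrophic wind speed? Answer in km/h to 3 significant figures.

Pressure gradient: |∂P/∂n| = 400 Pa / 447000 m = 8.95×10⁻⁴ Pa/m
Geostrophic balance (pressure-gradient force = Coriolis force):
V_g = (1/(fρ)) |∂P/∂n| = 8.95×10⁻⁴ / (1.13×10⁻⁴ × 0.937) = 8.45 m/s
Converting: 8.45 m/s × 3.6 = 30.4 km/h

30.4 km/h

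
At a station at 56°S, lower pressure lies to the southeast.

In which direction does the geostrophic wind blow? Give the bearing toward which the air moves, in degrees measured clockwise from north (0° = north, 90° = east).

The pressure-gradient force points toward the southeast (bearing 135°).
Geostrophic balance: in the Southern Hemisphere the Coriolis force deflects motion to the left, so the geostrophic wind blows 90° to the left of the pressure-gradient force (low pressure on the right).
Rotating 135° by 90° counterclockwise gives 045° — the wind blows toward the northeast.

045°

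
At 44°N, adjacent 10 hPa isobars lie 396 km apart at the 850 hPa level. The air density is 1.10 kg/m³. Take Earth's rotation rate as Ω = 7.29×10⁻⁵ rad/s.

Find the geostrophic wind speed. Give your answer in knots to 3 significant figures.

44.1 knots

Coriolis parameter at 44°N:
f = 2Ω sin φ = 2 × 7.29×10⁻⁵ × sin 44° = 1.01×10⁻⁴ s⁻¹
Pressure gradient: |∂P/∂n| = 1000 Pa / 396000 m = 2.53×10⁻³ Pa/m
Geostrophic balance (pressure-gradient force = Coriolis force):
V_g = (1/(fρ)) |∂P/∂n| = 2.53×10⁻³ / (1.01×10⁻⁴ × 1.10) = 22.7 m/s
Converting: 22.7 m/s × 1.944 = 44.1 knots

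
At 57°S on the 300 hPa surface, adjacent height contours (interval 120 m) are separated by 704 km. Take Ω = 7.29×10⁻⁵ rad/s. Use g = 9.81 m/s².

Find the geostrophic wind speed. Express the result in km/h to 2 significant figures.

Coriolis parameter at 57°S:
f = 2Ω sin φ = 2 × 7.29×10⁻⁵ × sin 57° = 1.22×10⁻⁴ s⁻¹
Height gradient: |∂Z/∂n| = 120 m / 704000 m = 1.70×10⁻⁴
On a pressure surface, geostrophic balance gives V_g = (g/f)|∂Z/∂n|:
V_g = 9.81 × 1.70×10⁻⁴ / 1.22×10⁻⁴ = 13.7 m/s
Converting: 13.7 m/s × 3.6 = 49 km/h

49 km/h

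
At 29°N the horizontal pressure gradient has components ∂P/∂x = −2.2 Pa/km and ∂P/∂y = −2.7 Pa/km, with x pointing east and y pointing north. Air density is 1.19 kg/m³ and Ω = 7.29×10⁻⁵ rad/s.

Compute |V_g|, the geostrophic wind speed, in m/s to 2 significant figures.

Coriolis parameter at 29°N:
f = 2Ω sin φ = 2 × 7.29×10⁻⁵ × sin 29° = 7.07×10⁻⁵ s⁻¹
Component geostrophic relations (x east, y north):
u_g = −(1/(fρ)) ∂P/∂y,  v_g = (1/(fρ)) ∂P/∂x
u_g = −(−2.7×10⁻³)/(7.07×10⁻⁵ × 1.19) = 32.1 m/s;  v_g = (−2.2×10⁻³)/(7.07×10⁻⁵ × 1.19) = −26.2 m/s
|V_g| = √(u_g² + v_g²) = 41.4 m/s

41 m/s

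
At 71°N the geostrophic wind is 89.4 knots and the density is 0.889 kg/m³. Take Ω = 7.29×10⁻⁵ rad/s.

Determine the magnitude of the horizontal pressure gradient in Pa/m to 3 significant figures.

Coriolis parameter at 71°N:
f = 2Ω sin φ = 2 × 7.29×10⁻⁵ × sin 71° = 1.38×10⁻⁴ s⁻¹
Wind speed in SI: 89.4 knots = 46.0 m/s
Geostrophic balance rearranged: |∂P/∂n| = f ρ V_g
|∂P/∂n| = 1.38×10⁻⁴ × 0.889 × 46.0 = 5.64×10⁻³ Pa/m

5.64×10⁻³ Pa/m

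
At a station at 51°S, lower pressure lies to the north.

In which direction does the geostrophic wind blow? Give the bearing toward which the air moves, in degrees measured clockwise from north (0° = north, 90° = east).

270°

The pressure-gradient force points toward the north (bearing 000°).
Geostrophic balance: in the Southern Hemisphere the Coriolis force deflects motion to the left, so the geostrophic wind blows 90° to the left of the pressure-gradient force (low pressure on the right).
Rotating 000° by 90° counterclockwise gives 270° — the wind blows toward the west.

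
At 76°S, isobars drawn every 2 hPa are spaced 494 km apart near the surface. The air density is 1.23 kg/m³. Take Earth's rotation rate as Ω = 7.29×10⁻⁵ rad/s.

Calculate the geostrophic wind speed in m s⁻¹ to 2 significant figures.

2.3 m s⁻¹

Coriolis parameter at 76°S:
f = 2Ω sin φ = 2 × 7.29×10⁻⁵ × sin 76° = 1.41×10⁻⁴ s⁻¹
Pressure gradient: |∂P/∂n| = 200 Pa / 494000 m = 4.05×10⁻⁴ Pa/m
Geostrophic balance (pressure-gradient force = Coriolis force):
V_g = (1/(fρ)) |∂P/∂n| = 4.05×10⁻⁴ / (1.41×10⁻⁴ × 1.23) = 2.33 m/s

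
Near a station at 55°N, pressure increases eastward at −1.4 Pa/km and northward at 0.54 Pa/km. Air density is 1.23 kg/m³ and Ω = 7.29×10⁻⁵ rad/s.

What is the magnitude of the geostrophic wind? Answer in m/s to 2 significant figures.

10 m/s

Coriolis parameter at 55°N:
f = 2Ω sin φ = 2 × 7.29×10⁻⁵ × sin 55° = 1.19×10⁻⁴ s⁻¹
Component geostrophic relations (x east, y north):
u_g = −(1/(fρ)) ∂P/∂y,  v_g = (1/(fρ)) ∂P/∂x
u_g = −(0.54×10⁻³)/(1.19×10⁻⁴ × 1.23) = −3.68 m/s;  v_g = (−1.4×10⁻³)/(1.19×10⁻⁴ × 1.23) = −9.53 m/s
|V_g| = √(u_g² + v_g²) = 10.2 m/s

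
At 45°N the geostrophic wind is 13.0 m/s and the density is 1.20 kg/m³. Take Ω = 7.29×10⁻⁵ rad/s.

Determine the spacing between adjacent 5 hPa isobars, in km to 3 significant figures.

Coriolis parameter at 45°N:
f = 2Ω sin φ = 2 × 7.29×10⁻⁵ × sin 45° = 1.03×10⁻⁴ s⁻¹
Geostrophic balance rearranged: |∂P/∂n| = f ρ V_g
|∂P/∂n| = 1.03×10⁻⁴ × 1.20 × 13.0 = 1.61×10⁻³ Pa/m
Isobar spacing: Δn = ΔP/|∂P/∂n| = 500 Pa / 1.61×10⁻³ Pa/m = 310887 m ≈ 311 km

311 km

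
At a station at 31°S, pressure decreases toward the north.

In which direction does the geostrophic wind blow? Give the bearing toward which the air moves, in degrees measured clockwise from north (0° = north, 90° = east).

270°

The pressure-gradient force points toward the north (bearing 000°).
Geostrophic balance: in the Southern Hemisphere the Coriolis force deflects motion to the left, so the geostrophic wind blows 90° to the left of the pressure-gradient force (low pressure on the right).
Rotating 000° by 90° counterclockwise gives 270° — the wind blows toward the west.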